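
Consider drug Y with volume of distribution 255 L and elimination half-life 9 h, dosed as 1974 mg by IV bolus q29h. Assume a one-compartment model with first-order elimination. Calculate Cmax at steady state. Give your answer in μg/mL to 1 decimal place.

8.7 μg/mL

τ/t½ = 29/9 ≈ 3.2222, so fraction remaining f = (1/2)^(29/9) ≈ 0.1072.
At steady state, accumulation factor R = 1/(1 − e^(−kτ)) ≈ 1.1201.
Each bolus raises the concentration by D/Vd = 1974/255 ≈ 7.741 μg/mL.
Steady-state peak Cmax,ss = C₀·R ≈ 7.741 × 1.1201 ≈ 8.671 μg/mL.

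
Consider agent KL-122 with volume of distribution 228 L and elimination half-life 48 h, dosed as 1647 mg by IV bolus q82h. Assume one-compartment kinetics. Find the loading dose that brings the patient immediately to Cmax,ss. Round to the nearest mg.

2373 mg

f = (1/2)^(82/48) ≈ 0.306013; accumulation ratio R = 1/(1−f) ≈ 1.44095.
Loading dose to hit Cmax,ss on first dose: D_load = D_maint·R ≈ 1647 × 1.44095 ≈ 2373.24 mg.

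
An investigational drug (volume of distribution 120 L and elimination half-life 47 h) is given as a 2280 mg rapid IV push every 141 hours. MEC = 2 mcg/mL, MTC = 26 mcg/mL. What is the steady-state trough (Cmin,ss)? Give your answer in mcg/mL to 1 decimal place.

2.7 mcg/mL

The dosing interval is 3 half-lives, so f = 2^(−3) = 0.125.
Accumulation ratio R = 1/(1 − f) = 1/0.875 = 8/7.
Single-dose peak C₀ = D/Vd = 2280/120 = 19 mcg/mL.
Steady-state peak Cmax,ss = C₀·R = 19 × 8/7 ≈ 21.714 mcg/mL.
Steady-state trough Cmin,ss = Cmax,ss·f ≈ 21.714 × 0.125 ≈ 2.714 mcg/mL.
Trough 2.7 mcg/mL vs MEC 2 mcg/mL: adequate.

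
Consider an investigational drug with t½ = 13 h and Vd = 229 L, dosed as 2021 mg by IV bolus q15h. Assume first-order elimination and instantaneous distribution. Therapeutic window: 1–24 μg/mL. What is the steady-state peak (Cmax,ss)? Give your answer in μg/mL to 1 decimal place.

τ/t½ = 15/13 ≈ 1.1538, so fraction remaining f = (1/2)^(15/13) ≈ 0.4494.
At steady state, accumulation factor R = 1/(1 − e^(−kτ)) ≈ 1.8162.
Single-dose peak C₀ = D/Vd = 2021/229 ≈ 8.825 μg/mL.
Steady-state peak Cmax,ss = C₀·R ≈ 8.825 × 1.8162 ≈ 16.028 μg/mL.
Peak 16.0 μg/mL vs MTC 24 μg/mL: below toxic threshold.

16.0 μg/mL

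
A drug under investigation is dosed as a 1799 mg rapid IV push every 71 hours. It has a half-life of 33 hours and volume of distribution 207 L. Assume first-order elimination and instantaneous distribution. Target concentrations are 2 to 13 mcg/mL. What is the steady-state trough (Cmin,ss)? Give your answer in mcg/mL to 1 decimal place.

2.5 mcg/mL

k = ln2/t½ = ln2/33 ≈ 0.021004 h⁻¹; fraction remaining f = e^(−kτ) = e^(−0.021004×71) ≈ 0.2251.
Each bolus raises the concentration by D/Vd = 1799/207 ≈ 8.691 mcg/mL.
Steady-state trough Cmin,ss = C₀·f/(1−f) ≈ 8.691 × 0.2251/0.7749 ≈ 2.525 mcg/mL.
Trough 2.5 mcg/mL vs MEC 2 mcg/mL: adequate.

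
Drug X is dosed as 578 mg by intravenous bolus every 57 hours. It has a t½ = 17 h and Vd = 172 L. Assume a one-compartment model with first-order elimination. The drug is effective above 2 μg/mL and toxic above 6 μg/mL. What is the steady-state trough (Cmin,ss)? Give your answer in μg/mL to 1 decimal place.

Over one 57-h interval, 57/17 ≈ 3.3529 half-lives elapse, leaving f ≈ 0.0979 of each dose.
Single-dose peak C₀ = D/Vd = 578/172 ≈ 3.360 μg/mL.
Steady-state trough Cmin,ss = C₀·f/(1−f) ≈ 3.360 × 0.0979/0.9021 ≈ 0.365 μg/mL.
Trough 0.4 μg/mL vs MEC 2 μg/mL: subtherapeutic.

0.4 μg/mL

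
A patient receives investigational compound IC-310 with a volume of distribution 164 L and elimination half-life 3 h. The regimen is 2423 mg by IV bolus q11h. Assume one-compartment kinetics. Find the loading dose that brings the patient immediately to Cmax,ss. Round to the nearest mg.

f = (1/2)^(11/3) ≈ 0.078745; accumulation ratio R = 1/(1−f) ≈ 1.08548.
Loading dose to hit Cmax,ss on first dose: D_load = D_maint·R ≈ 2423 × 1.08548 ≈ 2630.12 mg.

2630 mg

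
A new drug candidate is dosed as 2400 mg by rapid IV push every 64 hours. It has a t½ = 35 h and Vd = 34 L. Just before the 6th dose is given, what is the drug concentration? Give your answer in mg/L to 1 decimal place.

f = (1/2)^(τ/t½) = (1/2)^(64/35) ≈ 0.2815.
C₀ = D/Vd = 2400/34 ≈ 70.588 mg/L.
Before the 6th dose, 5 doses have been given. Superposition: Cmin = C₀·(f + f² + … + f^5).
≈ 70.588 × (0.2815 + 0.0792 + 0.0223 + 0.0063 + 0.0018) ≈ 70.588 × 0.3911 ≈ 27.607 mg/L.

27.6 mg/L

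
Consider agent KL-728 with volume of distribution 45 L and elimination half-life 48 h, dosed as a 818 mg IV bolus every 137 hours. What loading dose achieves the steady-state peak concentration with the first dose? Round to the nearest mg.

f = (1/2)^(137/48) ≈ 0.138296; accumulation ratio R = 1/(1−f) ≈ 1.16049.
Loading dose to hit Cmax,ss on first dose: D_load = D_maint·R ≈ 818 × 1.16049 ≈ 949.28 mg.

949 mg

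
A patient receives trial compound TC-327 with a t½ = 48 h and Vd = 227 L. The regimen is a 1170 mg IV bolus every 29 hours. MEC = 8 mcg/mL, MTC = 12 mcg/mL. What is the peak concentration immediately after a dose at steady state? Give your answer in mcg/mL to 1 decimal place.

τ/t½ = 29/48 ≈ 0.60417, so fraction remaining f = (1/2)^(29/48) ≈ 0.6579.
At steady state, accumulation factor R = 1/(1 − e^(−kτ)) ≈ 2.9231.
Each bolus raises the concentration by D/Vd = 1170/227 ≈ 5.154 mcg/mL.
Steady-state peak Cmax,ss = C₀·R ≈ 5.154 × 2.9231 ≈ 15.066 mcg/mL.
Peak 15.1 mcg/mL vs MTC 12 mcg/mL: exceeds toxic threshold.

15.1 mcg/mL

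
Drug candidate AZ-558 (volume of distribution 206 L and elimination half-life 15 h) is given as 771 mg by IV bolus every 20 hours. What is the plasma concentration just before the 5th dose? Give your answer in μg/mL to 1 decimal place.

f = (1/2)^(τ/t½) = (1/2)^(20/15) ≈ 0.3969.
C₀ = D/Vd = 771/206 ≈ 3.743 μg/mL.
Before the 5th dose, 4 doses have been given. Superposition: Cmin = C₀·(f + f² + … + f^4).
≈ 3.743 × (0.3969 + 0.1575 + 0.0625 + 0.0248) ≈ 3.743 × 0.6417 ≈ 2.402 μg/mL.

2.4 μg/mL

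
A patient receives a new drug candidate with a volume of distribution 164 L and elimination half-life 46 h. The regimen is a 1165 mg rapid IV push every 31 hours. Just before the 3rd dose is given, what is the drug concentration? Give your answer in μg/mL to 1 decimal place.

7.2 μg/mL

f = (1/2)^(τ/t½) = (1/2)^(31/46) ≈ 0.6268.
C₀ = D/Vd = 1165/164 ≈ 7.104 μg/mL.
Before the 3rd dose, 2 doses have been given. Superposition: Cmin = C₀·(f + f²).
≈ 7.104 × (0.6268 + 0.3929) ≈ 7.104 × 1.0197 ≈ 7.244 μg/mL.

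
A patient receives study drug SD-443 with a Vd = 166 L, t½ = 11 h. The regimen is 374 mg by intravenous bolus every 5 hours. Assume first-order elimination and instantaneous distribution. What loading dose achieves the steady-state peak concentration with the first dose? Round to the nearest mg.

1384 mg

f = (1/2)^(5/11) ≈ 0.729740; accumulation ratio R = 1/(1−f) ≈ 3.70014.
Loading dose to hit Cmax,ss on first dose: D_load = D_maint·R ≈ 374 × 3.70014 ≈ 1383.85 mg.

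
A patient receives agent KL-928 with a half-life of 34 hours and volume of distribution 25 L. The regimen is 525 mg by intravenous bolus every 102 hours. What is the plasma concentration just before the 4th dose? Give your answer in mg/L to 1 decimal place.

3.0 mg/L

f = (1/2)^(τ/t½) = (1/2)^(102/34) ≈ 0.1250.
C₀ = D/Vd = 525/25 ≈ 21.000 mg/L.
Before the 4th dose, 3 doses have been given. Superposition: Cmin = C₀·(f + f² + … + f^3).
≈ 21.000 × (0.1250 + 0.0156 + 0.0020) ≈ 21.000 × 0.1426 ≈ 2.995 mg/L.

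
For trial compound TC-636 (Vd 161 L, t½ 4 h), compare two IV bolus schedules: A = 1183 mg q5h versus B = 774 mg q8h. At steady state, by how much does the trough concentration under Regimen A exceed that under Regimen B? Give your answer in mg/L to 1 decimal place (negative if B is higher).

Regimen A: f = (1/2)^(5/4) ≈ 0.4204; Cmin,ss = (1183/161)·f/(1−f) ≈ 5.330 mg/L.
Regimen B: f = (1/2)^(8/4) ≈ 0.2500; Cmin,ss = (774/161)·f/(1−f) ≈ 1.602 mg/L.
Difference ≈ 5.330 − 1.602 ≈ 3.728 mg/L.

3.7 mg/L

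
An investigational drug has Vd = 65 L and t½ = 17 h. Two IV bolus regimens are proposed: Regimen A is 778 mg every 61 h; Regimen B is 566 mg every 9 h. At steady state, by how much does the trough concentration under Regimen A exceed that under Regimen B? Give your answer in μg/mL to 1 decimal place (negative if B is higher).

Regimen A: f = (1/2)^(61/17) ≈ 0.0831; Cmin,ss = (778/65)·f/(1−f) ≈ 1.085 μg/mL.
Regimen B: f = (1/2)^(9/17) ≈ 0.6928; Cmin,ss = (566/65)·f/(1−f) ≈ 19.638 μg/mL.
Difference ≈ 1.085 − 19.638 ≈ -18.553 μg/mL.

-18.6 μg/mL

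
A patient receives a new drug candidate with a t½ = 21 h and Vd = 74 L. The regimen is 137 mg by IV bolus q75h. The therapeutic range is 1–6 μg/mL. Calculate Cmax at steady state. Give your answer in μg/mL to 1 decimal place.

Over one 75-h interval, 75/21 ≈ 3.5714 half-lives elapse, leaving f ≈ 0.0841 of each dose.
Accumulation ratio R = 1/(1 − f) ≈ 1/0.9159 ≈ 1.0918.
Single-dose peak C₀ = D/Vd = 137/74 ≈ 1.851 μg/mL.
Steady-state peak Cmax,ss = C₀·R ≈ 1.851 × 1.0918 ≈ 2.021 μg/mL.
Peak 2.0 μg/mL vs MTC 6 μg/mL: below toxic threshold.

2.0 μg/mL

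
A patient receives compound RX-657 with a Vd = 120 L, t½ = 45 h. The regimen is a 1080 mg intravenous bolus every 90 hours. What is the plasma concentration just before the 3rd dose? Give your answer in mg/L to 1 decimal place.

2.8 mg/L

f = (1/2)^(τ/t½) = (1/2)^(90/45) ≈ 0.2500.
C₀ = D/Vd = 1080/120 ≈ 9.000 mg/L.
Before the 3rd dose, 2 doses have been given. Superposition: Cmin = C₀·(f + f²).
≈ 9.000 × (0.2500 + 0.0625) ≈ 9.000 × 0.3125 ≈ 2.812 mg/L.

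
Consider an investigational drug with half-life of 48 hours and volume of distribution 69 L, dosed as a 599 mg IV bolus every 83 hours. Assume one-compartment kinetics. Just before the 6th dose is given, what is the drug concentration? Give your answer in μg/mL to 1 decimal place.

3.7 μg/mL

f = (1/2)^(τ/t½) = (1/2)^(83/48) ≈ 0.3016.
C₀ = D/Vd = 599/69 ≈ 8.681 μg/mL.
Before the 6th dose, 5 doses have been given. Superposition: Cmin = C₀·(f + f² + … + f^5).
≈ 8.681 × (0.3016 + 0.0910 + 0.0274 + 0.0083 + 0.0025) ≈ 8.681 × 0.4308 ≈ 3.740 μg/mL.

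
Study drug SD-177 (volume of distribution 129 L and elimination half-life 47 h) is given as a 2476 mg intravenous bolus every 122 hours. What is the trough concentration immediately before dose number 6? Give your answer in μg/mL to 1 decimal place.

3.8 μg/mL

f = (1/2)^(τ/t½) = (1/2)^(122/47) ≈ 0.1654.
C₀ = D/Vd = 2476/129 ≈ 19.194 μg/mL.
Before the 6th dose, 5 doses have been given. Superposition: Cmin = C₀·(f + f² + … + f^5).
≈ 19.194 × (0.1654 + 0.0274 + 0.0045 + 0.0007 + 0.0001) ≈ 19.194 × 0.1981 ≈ 3.802 μg/mL.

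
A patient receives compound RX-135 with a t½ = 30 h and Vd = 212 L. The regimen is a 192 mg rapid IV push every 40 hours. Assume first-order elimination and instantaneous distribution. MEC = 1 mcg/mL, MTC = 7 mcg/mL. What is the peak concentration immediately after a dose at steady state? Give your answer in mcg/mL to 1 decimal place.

Over one 40-h interval, 40/30 ≈ 1.3333 half-lives elapse, leaving f ≈ 0.3969 of each dose.
At steady state, accumulation factor R = 1/(1 − e^(−kτ)) ≈ 1.6581.
Single-dose peak C₀ = D/Vd = 192/212 ≈ 0.906 mcg/mL.
Cmax,ss = C₀/(1 − f) ≈ 0.906/0.6031 ≈ 1.502 mcg/mL.
Peak 1.5 mcg/mL vs MTC 7 mcg/mL: below toxic threshold.

1.5 mcg/mL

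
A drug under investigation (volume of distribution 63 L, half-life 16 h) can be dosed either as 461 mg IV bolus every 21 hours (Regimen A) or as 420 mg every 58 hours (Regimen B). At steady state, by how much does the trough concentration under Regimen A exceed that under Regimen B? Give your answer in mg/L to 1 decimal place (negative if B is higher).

Regimen A: f = (1/2)^(21/16) ≈ 0.4026; Cmin,ss = (461/63)·f/(1−f) ≈ 4.931 mg/L.
Regimen B: f = (1/2)^(58/16) ≈ 0.0811; Cmin,ss = (420/63)·f/(1−f) ≈ 0.588 mg/L.
Difference ≈ 4.931 − 0.588 ≈ 4.343 mg/L.

4.3 mg/L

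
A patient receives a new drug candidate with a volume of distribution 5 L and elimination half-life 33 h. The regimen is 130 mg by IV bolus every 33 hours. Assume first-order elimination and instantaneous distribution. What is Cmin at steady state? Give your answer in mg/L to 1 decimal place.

τ = 33 h = 1 half-life, so f = (1/2)^1 = 0.5.
Accumulation ratio R = 1/(1 − f) = 1/0.5 = 2/1.
Single-dose peak C₀ = D/Vd = 130/5 = 26 mg/L.
Steady-state peak Cmax,ss = C₀·R = 26 × 2/1 ≈ 52.000 mg/L.
Steady-state trough Cmin,ss = Cmax,ss·f ≈ 52.000 × 0.5 ≈ 26.000 mg/L.

26.0 mg/L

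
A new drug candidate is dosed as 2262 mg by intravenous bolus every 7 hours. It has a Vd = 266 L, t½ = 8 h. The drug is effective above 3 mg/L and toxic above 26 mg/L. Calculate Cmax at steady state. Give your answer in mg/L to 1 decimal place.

k = ln2/t½ = ln2/8 ≈ 0.086643 h⁻¹; fraction remaining f = e^(−kτ) = e^(−0.086643×7) ≈ 0.5453.
Accumulation ratio R = 1/(1 − f) ≈ 1/0.4547 ≈ 2.1993.
Each bolus raises the concentration by D/Vd = 2262/266 ≈ 8.504 mg/L.
Cmax,ss = C₀/(1 − f) ≈ 8.504/0.4547 ≈ 18.702 mg/L.
Peak 18.7 mg/L vs MTC 26 mg/L: below toxic threshold.

18.7 mg/L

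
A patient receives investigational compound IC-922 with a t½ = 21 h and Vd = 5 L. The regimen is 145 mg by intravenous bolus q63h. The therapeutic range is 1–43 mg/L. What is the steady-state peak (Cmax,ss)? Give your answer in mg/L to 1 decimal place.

τ = 63 h = 3 half-lives, so f = (1/2)^3 = 0.125.
Accumulation ratio R = 1/(1 − f) = 1/0.875 = 8/7.
Single-dose peak C₀ = D/Vd = 145/5 = 29 mg/L.
Steady-state peak Cmax,ss = C₀·R = 29 × 8/7 ≈ 33.143 mg/L.
Peak 33.1 mg/L vs MTC 43 mg/L: below toxic threshold.

33.1 mg/L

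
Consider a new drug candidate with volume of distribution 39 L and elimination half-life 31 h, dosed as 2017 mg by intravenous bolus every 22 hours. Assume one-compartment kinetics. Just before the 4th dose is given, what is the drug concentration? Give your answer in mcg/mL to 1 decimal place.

f = (1/2)^(τ/t½) = (1/2)^(22/31) ≈ 0.6115.
C₀ = D/Vd = 2017/39 ≈ 51.718 mcg/mL.
Before the 4th dose, 3 doses have been given. Superposition: Cmin = C₀·(f + f² + … + f^3).
≈ 51.718 × (0.6115 + 0.3739 + 0.2287) ≈ 51.718 × 1.2141 ≈ 62.791 mcg/mL.

62.8 mcg/mL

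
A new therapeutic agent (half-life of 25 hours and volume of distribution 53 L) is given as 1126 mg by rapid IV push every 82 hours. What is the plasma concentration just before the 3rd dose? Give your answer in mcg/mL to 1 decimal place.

f = (1/2)^(τ/t½) = (1/2)^(82/25) ≈ 0.1029.
C₀ = D/Vd = 1126/53 ≈ 21.245 mcg/mL.
Before the 3rd dose, 2 doses have been given. Superposition: Cmin = C₀·(f + f²).
≈ 21.245 × (0.1029 + 0.0106) ≈ 21.245 × 0.1135 ≈ 2.411 mcg/mL.

2.4 mcg/mL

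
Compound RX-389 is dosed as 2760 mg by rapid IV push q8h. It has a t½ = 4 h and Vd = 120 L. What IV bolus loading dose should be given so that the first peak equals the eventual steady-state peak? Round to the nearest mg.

3680 mg

f = (1/2)^(8/4) ≈ 0.250000; accumulation ratio R = 1/(1−f) ≈ 1.33333.
Loading dose to hit Cmax,ss on first dose: D_load = D_maint·R ≈ 2760 × 1.33333 ≈ 3679.99 mg.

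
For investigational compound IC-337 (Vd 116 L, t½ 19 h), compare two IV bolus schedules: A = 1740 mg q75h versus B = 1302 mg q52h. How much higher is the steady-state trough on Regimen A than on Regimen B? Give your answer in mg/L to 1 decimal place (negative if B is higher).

-0.9 mg/L

Regimen A: f = (1/2)^(75/19) ≈ 0.0648; Cmin,ss = (1740/116)·f/(1−f) ≈ 1.039 mg/L.
Regimen B: f = (1/2)^(52/19) ≈ 0.1500; Cmin,ss = (1302/116)·f/(1−f) ≈ 1.981 mg/L.
Difference ≈ 1.039 − 1.981 ≈ -0.942 mg/L.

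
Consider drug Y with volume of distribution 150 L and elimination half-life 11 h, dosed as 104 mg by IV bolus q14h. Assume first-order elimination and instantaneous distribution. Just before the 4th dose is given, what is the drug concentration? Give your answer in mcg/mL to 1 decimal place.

f = (1/2)^(τ/t½) = (1/2)^(14/11) ≈ 0.4139.
C₀ = D/Vd = 104/150 ≈ 0.693 mcg/mL.
Before the 4th dose, 3 doses have been given. Superposition: Cmin = C₀·(f + f² + … + f^3).
≈ 0.693 × (0.4139 + 0.1713 + 0.0709) ≈ 0.693 × 0.6561 ≈ 0.455 mcg/mL.

0.5 mcg/mL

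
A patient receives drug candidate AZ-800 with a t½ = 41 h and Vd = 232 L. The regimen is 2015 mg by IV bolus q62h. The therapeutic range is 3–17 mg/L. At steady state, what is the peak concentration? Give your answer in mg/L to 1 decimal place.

13.4 mg/L

τ/t½ = 62/41 ≈ 1.5122, so fraction remaining f = (1/2)^(62/41) ≈ 0.3506.
Accumulation ratio R = 1/(1 − f) ≈ 1/0.6494 ≈ 1.5399.
Single-dose peak C₀ = D/Vd = 2015/232 ≈ 8.685 mg/L.
Steady-state peak Cmax,ss = C₀·R ≈ 8.685 × 1.5399 ≈ 13.374 mg/L.
Peak 13.4 mg/L vs MTC 17 mg/L: below toxic threshold.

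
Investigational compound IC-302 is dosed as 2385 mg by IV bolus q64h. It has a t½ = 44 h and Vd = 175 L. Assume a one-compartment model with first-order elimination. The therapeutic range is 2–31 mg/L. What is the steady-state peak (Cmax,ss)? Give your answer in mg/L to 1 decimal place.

τ/t½ = 64/44 ≈ 1.4545, so fraction remaining f = (1/2)^(64/44) ≈ 0.3649.
At steady state, accumulation factor R = 1/(1 − e^(−kτ)) ≈ 1.5746.
Single-dose peak C₀ = D/Vd = 2385/175 ≈ 13.629 mg/L.
Steady-state peak Cmax,ss = C₀·R ≈ 13.629 × 1.5746 ≈ 21.460 mg/L.
Peak 21.5 mg/L vs MTC 31 mg/L: below toxic threshold.

21.5 mg/L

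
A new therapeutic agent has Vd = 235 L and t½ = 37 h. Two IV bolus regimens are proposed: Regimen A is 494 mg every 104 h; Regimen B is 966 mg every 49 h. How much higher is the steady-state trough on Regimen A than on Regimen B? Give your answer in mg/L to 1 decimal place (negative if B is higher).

Regimen A: f = (1/2)^(104/37) ≈ 0.1425; Cmin,ss = (494/235)·f/(1−f) ≈ 0.349 mg/L.
Regimen B: f = (1/2)^(49/37) ≈ 0.3993; Cmin,ss = (966/235)·f/(1−f) ≈ 2.732 mg/L.
Difference ≈ 0.349 − 2.732 ≈ -2.383 mg/L.

-2.4 mg/L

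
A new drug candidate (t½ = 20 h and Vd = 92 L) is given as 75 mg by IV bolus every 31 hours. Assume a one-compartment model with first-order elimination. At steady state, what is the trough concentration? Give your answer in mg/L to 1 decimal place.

0.4 mg/L

k = ln2/t½ = ln2/20 ≈ 0.034657 h⁻¹; fraction remaining f = e^(−kτ) = e^(−0.034657×31) ≈ 0.3415.
Accumulation ratio R = 1/(1 − f) ≈ 1/0.6585 ≈ 1.5186.
Each bolus raises the concentration by D/Vd = 75/92 ≈ 0.815 mg/L.
Steady-state peak Cmax,ss = C₀·R ≈ 0.815 × 1.5186 ≈ 1.238 mg/L.
One interval later, Cmin,ss = Cmax,ss·e^(−kτ) ≈ 1.238 × 0.3415 ≈ 0.423 mg/L.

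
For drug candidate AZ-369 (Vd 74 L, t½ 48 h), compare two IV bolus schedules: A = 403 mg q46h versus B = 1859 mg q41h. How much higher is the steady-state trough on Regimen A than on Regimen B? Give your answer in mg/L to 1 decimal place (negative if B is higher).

-25.3 mg/L

Regimen A: f = (1/2)^(46/48) ≈ 0.5147; Cmin,ss = (403/74)·f/(1−f) ≈ 5.776 mg/L.
Regimen B: f = (1/2)^(41/48) ≈ 0.5532; Cmin,ss = (1859/74)·f/(1−f) ≈ 31.104 mg/L.
Difference ≈ 5.776 − 31.104 ≈ -25.328 mg/L.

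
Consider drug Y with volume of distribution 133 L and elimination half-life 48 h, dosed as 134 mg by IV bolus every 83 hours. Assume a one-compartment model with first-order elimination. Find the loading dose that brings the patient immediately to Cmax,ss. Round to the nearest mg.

f = (1/2)^(83/48) ≈ 0.301626; accumulation ratio R = 1/(1−f) ≈ 1.43190.
Loading dose to hit Cmax,ss on first dose: D_load = D_maint·R ≈ 134 × 1.43190 ≈ 191.87 mg.

192 mg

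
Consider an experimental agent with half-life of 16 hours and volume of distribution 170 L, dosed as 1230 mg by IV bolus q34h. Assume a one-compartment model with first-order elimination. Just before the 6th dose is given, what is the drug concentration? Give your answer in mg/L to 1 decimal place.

f = (1/2)^(τ/t½) = (1/2)^(34/16) ≈ 0.2293.
C₀ = D/Vd = 1230/170 ≈ 7.235 mg/L.
Before the 6th dose, 5 doses have been given. Superposition: Cmin = C₀·(f + f² + … + f^5).
≈ 7.235 × (0.2293 + 0.0526 + 0.0121 + 0.0028 + 0.0006) ≈ 7.235 × 0.2974 ≈ 2.152 mg/L.

2.2 mg/L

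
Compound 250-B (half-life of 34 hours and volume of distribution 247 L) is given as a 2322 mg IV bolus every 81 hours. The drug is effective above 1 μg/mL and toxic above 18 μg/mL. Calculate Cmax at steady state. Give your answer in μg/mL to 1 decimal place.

Over one 81-h interval, 81/34 ≈ 2.3824 half-lives elapse, leaving f ≈ 0.1918 of each dose.
At steady state, accumulation factor R = 1/(1 − e^(−kτ)) ≈ 1.2373.
Single-dose peak C₀ = D/Vd = 2322/247 ≈ 9.401 μg/mL.
Steady-state peak Cmax,ss = C₀·R ≈ 9.401 × 1.2373 ≈ 11.632 μg/mL.
Peak 11.6 μg/mL vs MTC 18 μg/mL: below toxic threshold.

11.6 μg/mL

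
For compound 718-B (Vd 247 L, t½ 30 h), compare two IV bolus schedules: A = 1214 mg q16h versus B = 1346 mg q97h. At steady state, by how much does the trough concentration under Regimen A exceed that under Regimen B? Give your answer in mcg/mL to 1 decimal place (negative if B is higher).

10.3 mcg/mL

Regimen A: f = (1/2)^(16/30) ≈ 0.6910; Cmin,ss = (1214/247)·f/(1−f) ≈ 10.991 mcg/mL.
Regimen B: f = (1/2)^(97/30) ≈ 0.1063; Cmin,ss = (1346/247)·f/(1−f) ≈ 0.648 mcg/mL.
Difference ≈ 10.991 − 0.648 ≈ 10.343 mcg/mL.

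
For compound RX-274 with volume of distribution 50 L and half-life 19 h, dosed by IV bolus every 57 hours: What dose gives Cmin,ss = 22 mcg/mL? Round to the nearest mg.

τ/t½ = 57/19 ≈ 3, so f = (1/2)^(57/19) ≈ 0.125000.
Cmin,ss = (D/Vd)·f/(1−f), so D = Cmin,ss·Vd·(1−f)/f.
D = 22 × 50 × (1−f)/f ≈ 22 × 50 × 7.00000 ≈ 7700.00 mg.

7700 mg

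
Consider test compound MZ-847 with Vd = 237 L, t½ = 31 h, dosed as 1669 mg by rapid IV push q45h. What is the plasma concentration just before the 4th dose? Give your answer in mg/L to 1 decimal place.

f = (1/2)^(τ/t½) = (1/2)^(45/31) ≈ 0.3656.
C₀ = D/Vd = 1669/237 ≈ 7.042 mg/L.
Before the 4th dose, 3 doses have been given. Superposition: Cmin = C₀·(f + f² + … + f^3).
≈ 7.042 × (0.3656 + 0.1337 + 0.0489) ≈ 7.042 × 0.5482 ≈ 3.860 mg/L.

3.9 mg/L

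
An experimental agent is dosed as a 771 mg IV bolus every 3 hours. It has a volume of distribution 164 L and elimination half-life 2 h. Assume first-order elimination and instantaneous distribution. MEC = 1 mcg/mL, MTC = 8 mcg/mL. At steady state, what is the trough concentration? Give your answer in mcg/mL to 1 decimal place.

2.6 mcg/mL

τ/t½ = 3/2 ≈ 1.5, so fraction remaining f = (1/2)^(3/2) ≈ 0.3536.
Single-dose peak C₀ = D/Vd = 771/164 ≈ 4.701 mcg/mL.
Steady-state trough Cmin,ss = C₀·f/(1−f) ≈ 4.701 × 0.3536/0.6464 ≈ 2.572 mcg/mL.
Trough 2.6 mcg/mL vs MEC 1 mcg/mL: adequate.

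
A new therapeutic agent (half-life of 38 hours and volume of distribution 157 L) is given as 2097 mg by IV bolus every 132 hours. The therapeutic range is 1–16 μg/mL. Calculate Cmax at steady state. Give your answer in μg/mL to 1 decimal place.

Over one 132-h interval, 132/38 ≈ 3.4737 half-lives elapse, leaving f ≈ 0.0900 of each dose.
At steady state, accumulation factor R = 1/(1 − e^(−kτ)) ≈ 1.0989.
Single-dose peak C₀ = D/Vd = 2097/157 ≈ 13.357 μg/mL.
Steady-state peak Cmax,ss = C₀·R ≈ 13.357 × 1.0989 ≈ 14.678 μg/mL.
Peak 14.7 μg/mL vs MTC 16 μg/mL: below toxic threshold.

14.7 μg/mL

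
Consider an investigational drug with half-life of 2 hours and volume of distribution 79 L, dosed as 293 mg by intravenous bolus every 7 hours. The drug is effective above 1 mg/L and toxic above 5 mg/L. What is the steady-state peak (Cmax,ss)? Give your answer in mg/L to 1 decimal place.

4.1 mg/L

k = ln2/t½ = ln2/2 ≈ 0.346574 h⁻¹; fraction remaining f = e^(−kτ) = e^(−0.346574×7) ≈ 0.0884.
Accumulation ratio R = 1/(1 − f) ≈ 1/0.9116 ≈ 1.0970.
Single-dose peak C₀ = D/Vd = 293/79 ≈ 3.709 mg/L.
Steady-state peak Cmax,ss = C₀·R ≈ 3.709 × 1.0970 ≈ 4.069 mg/L.
Peak 4.1 mg/L vs MTC 5 mg/L: below toxic threshold.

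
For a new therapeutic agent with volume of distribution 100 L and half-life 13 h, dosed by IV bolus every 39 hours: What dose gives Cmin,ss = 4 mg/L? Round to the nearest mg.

2800 mg

τ/t½ = 39/13 ≈ 3, so f = (1/2)^(39/13) ≈ 0.125000.
Cmin,ss = (D/Vd)·f/(1−f), so D = Cmin,ss·Vd·(1−f)/f.
D = 4 × 100 × (1−f)/f ≈ 4 × 100 × 7.00000 ≈ 2800.00 mg.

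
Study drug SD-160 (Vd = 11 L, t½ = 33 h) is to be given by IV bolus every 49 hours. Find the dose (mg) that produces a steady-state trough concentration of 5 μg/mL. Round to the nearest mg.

99 mg

τ/t½ = 49/33 ≈ 1.4848, so f = (1/2)^(49/33) ≈ 0.357286.
Cmin,ss = (D/Vd)·f/(1−f), so D = Cmin,ss·Vd·(1−f)/f.
D = 5 × 11 × (1−f)/f ≈ 5 × 11 × 1.79888 ≈ 98.94 mg.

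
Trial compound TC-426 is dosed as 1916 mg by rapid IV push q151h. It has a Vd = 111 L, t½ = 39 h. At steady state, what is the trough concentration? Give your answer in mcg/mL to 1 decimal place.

1.3 mcg/mL

Over one 151-h interval, 151/39 ≈ 3.8718 half-lives elapse, leaving f ≈ 0.0683 of each dose.
At steady state, accumulation factor R = 1/(1 − e^(−kτ)) ≈ 1.0733.
Single-dose peak C₀ = D/Vd = 1916/111 ≈ 17.261 mcg/mL.
Steady-state peak Cmax,ss = C₀·R ≈ 17.261 × 1.0733 ≈ 18.526 mcg/mL.
One interval later, Cmin,ss = Cmax,ss·e^(−kτ) ≈ 18.526 × 0.0683 ≈ 1.265 mcg/mL.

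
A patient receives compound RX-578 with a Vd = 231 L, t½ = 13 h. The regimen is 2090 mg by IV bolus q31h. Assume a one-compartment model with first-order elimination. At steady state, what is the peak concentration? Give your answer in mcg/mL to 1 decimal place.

11.2 mcg/mL

Over one 31-h interval, 31/13 ≈ 2.3846 half-lives elapse, leaving f ≈ 0.1915 of each dose.
At steady state, accumulation factor R = 1/(1 − e^(−kτ)) ≈ 1.2369.
Single-dose peak C₀ = D/Vd = 2090/231 ≈ 9.048 mcg/mL.
Steady-state peak Cmax,ss = C₀·R ≈ 9.048 × 1.2369 ≈ 11.191 mcg/mL.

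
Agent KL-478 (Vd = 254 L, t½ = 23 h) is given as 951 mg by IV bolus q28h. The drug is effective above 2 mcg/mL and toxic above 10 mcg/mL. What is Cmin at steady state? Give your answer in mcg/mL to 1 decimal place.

k = ln2/t½ = ln2/23 ≈ 0.030137 h⁻¹; fraction remaining f = e^(−kτ) = e^(−0.030137×28) ≈ 0.4301.
At steady state, accumulation factor R = 1/(1 − e^(−kτ)) ≈ 1.7547.
Each bolus raises the concentration by D/Vd = 951/254 ≈ 3.744 mcg/mL.
Steady-state peak Cmax,ss = C₀·R ≈ 3.744 × 1.7547 ≈ 6.570 mcg/mL.
One interval later, Cmin,ss = Cmax,ss·e^(−kτ) ≈ 6.570 × 0.4301 ≈ 2.826 mcg/mL.
Trough 2.8 mcg/mL vs MEC 2 mcg/mL: adequate.

2.8 mcg/mL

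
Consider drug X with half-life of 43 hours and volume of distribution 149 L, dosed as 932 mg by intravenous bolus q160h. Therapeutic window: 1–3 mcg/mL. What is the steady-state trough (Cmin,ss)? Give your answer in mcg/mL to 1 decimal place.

0.5 mcg/mL

k = ln2/t½ = ln2/43 ≈ 0.016120 h⁻¹; fraction remaining f = e^(−kτ) = e^(−0.016120×160) ≈ 0.0758.
Single-dose peak C₀ = D/Vd = 932/149 ≈ 6.255 mcg/mL.
Steady-state trough Cmin,ss = C₀·f/(1−f) ≈ 6.255 × 0.0758/0.9242 ≈ 0.513 mcg/mL.
Trough 0.5 mcg/mL vs MEC 1 mcg/mL: subtherapeutic.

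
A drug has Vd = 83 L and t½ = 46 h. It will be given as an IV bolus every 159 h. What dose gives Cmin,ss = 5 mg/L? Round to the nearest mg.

4141 mg

τ/t½ = 159/46 ≈ 3.4565, so f = (1/2)^(159/46) ≈ 0.091093.
Cmin,ss = (D/Vd)·f/(1−f), so D = Cmin,ss·Vd·(1−f)/f.
D = 5 × 83 × (1−f)/f ≈ 5 × 83 × 9.97779 ≈ 4140.78 mg.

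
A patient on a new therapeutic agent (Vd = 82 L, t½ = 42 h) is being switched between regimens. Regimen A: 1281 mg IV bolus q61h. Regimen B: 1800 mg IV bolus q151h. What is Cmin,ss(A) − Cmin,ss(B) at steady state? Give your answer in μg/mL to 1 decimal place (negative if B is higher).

7.0 μg/mL

Regimen A: f = (1/2)^(61/42) ≈ 0.3654; Cmin,ss = (1281/82)·f/(1−f) ≈ 8.995 μg/mL.
Regimen B: f = (1/2)^(151/42) ≈ 0.0827; Cmin,ss = (1800/82)·f/(1−f) ≈ 1.979 μg/mL.
Difference ≈ 8.995 − 1.979 ≈ 7.016 μg/mL.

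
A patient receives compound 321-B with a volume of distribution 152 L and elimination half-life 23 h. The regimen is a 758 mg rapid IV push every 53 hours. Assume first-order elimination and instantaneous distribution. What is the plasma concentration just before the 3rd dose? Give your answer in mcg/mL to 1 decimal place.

f = (1/2)^(τ/t½) = (1/2)^(53/23) ≈ 0.2025.
C₀ = D/Vd = 758/152 ≈ 4.987 mcg/mL.
Before the 3rd dose, 2 doses have been given. Superposition: Cmin = C₀·(f + f²).
≈ 4.987 × (0.2025 + 0.0410) ≈ 4.987 × 0.2435 ≈ 1.214 mcg/mL.

1.2 mcg/mL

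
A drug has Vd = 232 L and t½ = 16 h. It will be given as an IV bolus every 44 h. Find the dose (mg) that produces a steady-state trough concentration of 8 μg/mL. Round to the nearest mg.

τ/t½ = 44/16 ≈ 2.75, so f = (1/2)^(44/16) ≈ 0.148651.
Cmin,ss = (D/Vd)·f/(1−f), so D = Cmin,ss·Vd·(1−f)/f.
D = 8 × 232 × (1−f)/f ≈ 8 × 232 × 5.72717 ≈ 10629.63 mg.

10630 mg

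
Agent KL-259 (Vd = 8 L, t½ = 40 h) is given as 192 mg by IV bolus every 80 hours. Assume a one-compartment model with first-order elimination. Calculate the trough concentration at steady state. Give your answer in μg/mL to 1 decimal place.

8.0 μg/mL

τ = 80 h = 2 half-lives, so f = (1/2)^2 = 0.25.
Accumulation ratio R = 1/(1 − f) = 1/0.75 = 4/3.
Single-dose peak C₀ = D/Vd = 192/8 = 24 μg/mL.
Steady-state peak Cmax,ss = C₀·R = 24 × 4/3 ≈ 32.000 μg/mL.
Steady-state trough Cmin,ss = Cmax,ss·f ≈ 32.000 × 0.25 ≈ 8.000 μg/mL.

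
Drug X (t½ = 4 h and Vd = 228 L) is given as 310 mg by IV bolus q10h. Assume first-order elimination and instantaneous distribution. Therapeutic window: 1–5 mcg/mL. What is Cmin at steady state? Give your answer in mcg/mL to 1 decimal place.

τ/t½ = 10/4 ≈ 2.5, so fraction remaining f = (1/2)^(10/4) ≈ 0.1768.
Single-dose peak C₀ = D/Vd = 310/228 ≈ 1.360 mcg/mL.
Steady-state trough Cmin,ss = C₀·f/(1−f) ≈ 1.360 × 0.1768/0.8232 ≈ 0.292 mcg/mL.
Trough 0.3 mcg/mL vs MEC 1 mcg/mL: subtherapeutic.

0.3 mcg/mL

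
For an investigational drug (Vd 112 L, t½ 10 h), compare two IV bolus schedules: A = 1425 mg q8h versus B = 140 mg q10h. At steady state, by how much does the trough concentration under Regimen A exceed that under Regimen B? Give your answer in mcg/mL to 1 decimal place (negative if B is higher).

15.9 mcg/mL

Regimen A: f = (1/2)^(8/10) ≈ 0.5743; Cmin,ss = (1425/112)·f/(1−f) ≈ 17.165 mcg/mL.
Regimen B: f = (1/2)^(10/10) ≈ 0.5000; Cmin,ss = (140/112)·f/(1−f) ≈ 1.250 mcg/mL.
Difference ≈ 17.165 − 1.250 ≈ 15.915 mcg/mL.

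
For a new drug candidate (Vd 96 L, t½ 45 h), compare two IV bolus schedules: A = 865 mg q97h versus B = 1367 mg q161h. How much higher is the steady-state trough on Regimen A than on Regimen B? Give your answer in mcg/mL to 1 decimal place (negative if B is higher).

Regimen A: f = (1/2)^(97/45) ≈ 0.2244; Cmin,ss = (865/96)·f/(1−f) ≈ 2.607 mcg/mL.
Regimen B: f = (1/2)^(161/45) ≈ 0.0837; Cmin,ss = (1367/96)·f/(1−f) ≈ 1.301 mcg/mL.
Difference ≈ 2.607 − 1.301 ≈ 1.306 mcg/mL.

1.3 mcg/mL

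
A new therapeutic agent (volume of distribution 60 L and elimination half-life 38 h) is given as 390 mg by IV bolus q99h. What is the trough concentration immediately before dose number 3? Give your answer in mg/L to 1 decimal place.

f = (1/2)^(τ/t½) = (1/2)^(99/38) ≈ 0.1643.
C₀ = D/Vd = 390/60 ≈ 6.500 mg/L.
Before the 3rd dose, 2 doses have been given. Superposition: Cmin = C₀·(f + f²).
≈ 6.500 × (0.1643 + 0.0270) ≈ 6.500 × 0.1913 ≈ 1.243 mg/L.

1.2 mg/L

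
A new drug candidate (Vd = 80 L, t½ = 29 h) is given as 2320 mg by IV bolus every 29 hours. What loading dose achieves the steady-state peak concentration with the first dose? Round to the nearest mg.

4640 mg

f = (1/2)^(29/29) ≈ 0.500000; accumulation ratio R = 1/(1−f) ≈ 2.00000.
Loading dose to hit Cmax,ss on first dose: D_load = D_maint·R ≈ 2320 × 2.00000 ≈ 4640.00 mg.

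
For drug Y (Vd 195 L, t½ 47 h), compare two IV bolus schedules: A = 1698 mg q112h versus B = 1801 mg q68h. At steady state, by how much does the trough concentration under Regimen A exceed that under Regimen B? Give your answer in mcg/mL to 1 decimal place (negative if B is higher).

Regimen A: f = (1/2)^(112/47) ≈ 0.1917; Cmin,ss = (1698/195)·f/(1−f) ≈ 2.065 mcg/mL.
Regimen B: f = (1/2)^(68/47) ≈ 0.3668; Cmin,ss = (1801/195)·f/(1−f) ≈ 5.350 mcg/mL.
Difference ≈ 2.065 − 5.350 ≈ -3.285 mcg/mL.

-3.3 mcg/mL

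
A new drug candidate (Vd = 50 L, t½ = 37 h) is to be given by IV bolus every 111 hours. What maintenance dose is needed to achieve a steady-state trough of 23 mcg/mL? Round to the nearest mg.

τ/t½ = 111/37 ≈ 3, so f = (1/2)^(111/37) ≈ 0.125000.
Cmin,ss = (D/Vd)·f/(1−f), so D = Cmin,ss·Vd·(1−f)/f.
D = 23 × 50 × (1−f)/f ≈ 23 × 50 × 7.00000 ≈ 8050.00 mg.

8050 mg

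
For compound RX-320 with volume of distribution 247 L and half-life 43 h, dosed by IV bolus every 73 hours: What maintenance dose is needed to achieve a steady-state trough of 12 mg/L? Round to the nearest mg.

6651 mg

τ/t½ = 73/43 ≈ 1.6977, so f = (1/2)^(73/43) ≈ 0.308283.
Cmin,ss = (D/Vd)·f/(1−f), so D = Cmin,ss·Vd·(1−f)/f.
D = 12 × 247 × (1−f)/f ≈ 12 × 247 × 2.24377 ≈ 6650.53 mg.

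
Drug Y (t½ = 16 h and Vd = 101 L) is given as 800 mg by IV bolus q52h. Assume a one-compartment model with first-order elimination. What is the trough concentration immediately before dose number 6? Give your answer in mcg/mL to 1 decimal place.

0.9 mcg/mL

f = (1/2)^(τ/t½) = (1/2)^(52/16) ≈ 0.1051.
C₀ = D/Vd = 800/101 ≈ 7.921 mcg/mL.
Before the 6th dose, 5 doses have been given. Superposition: Cmin = C₀·(f + f² + … + f^5).
≈ 7.921 × (0.1051 + 0.0110 + 0.0012 + 0.0001 + 0.0000) ≈ 7.921 × 0.1174 ≈ 0.930 mcg/mL.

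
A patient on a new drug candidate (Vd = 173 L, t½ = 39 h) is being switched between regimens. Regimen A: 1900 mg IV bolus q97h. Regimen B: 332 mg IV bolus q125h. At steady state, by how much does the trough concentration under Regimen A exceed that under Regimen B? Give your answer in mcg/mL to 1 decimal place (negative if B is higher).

Regimen A: f = (1/2)^(97/39) ≈ 0.1784; Cmin,ss = (1900/173)·f/(1−f) ≈ 2.385 mcg/mL.
Regimen B: f = (1/2)^(125/39) ≈ 0.1084; Cmin,ss = (332/173)·f/(1−f) ≈ 0.233 mcg/mL.
Difference ≈ 2.385 − 0.233 ≈ 2.152 mcg/mL.

2.2 mcg/mL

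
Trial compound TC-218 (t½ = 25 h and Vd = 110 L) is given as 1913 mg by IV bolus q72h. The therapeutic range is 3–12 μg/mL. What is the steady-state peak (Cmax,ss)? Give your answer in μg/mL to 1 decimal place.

τ/t½ = 72/25 ≈ 2.88, so fraction remaining f = (1/2)^(72/25) ≈ 0.1358.
At steady state, accumulation factor R = 1/(1 − e^(−kτ)) ≈ 1.1571.
Each bolus raises the concentration by D/Vd = 1913/110 ≈ 17.391 μg/mL.
Steady-state peak Cmax,ss = C₀·R ≈ 17.391 × 1.1571 ≈ 20.123 μg/mL.
Peak 20.1 μg/mL vs MTC 12 μg/mL: exceeds toxic threshold.

20.1 μg/mL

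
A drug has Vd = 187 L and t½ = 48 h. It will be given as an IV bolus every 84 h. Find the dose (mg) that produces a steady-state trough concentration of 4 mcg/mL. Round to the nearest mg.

τ/t½ = 84/48 ≈ 1.75, so f = (1/2)^(84/48) ≈ 0.297302.
Cmin,ss = (D/Vd)·f/(1−f), so D = Cmin,ss·Vd·(1−f)/f.
D = 4 × 187 × (1−f)/f ≈ 4 × 187 × 2.36358 ≈ 1767.96 mg.

1768 mg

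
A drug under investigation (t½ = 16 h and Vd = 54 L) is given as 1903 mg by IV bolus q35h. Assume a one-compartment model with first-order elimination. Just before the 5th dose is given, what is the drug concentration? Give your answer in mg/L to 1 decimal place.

f = (1/2)^(τ/t½) = (1/2)^(35/16) ≈ 0.2195.
C₀ = D/Vd = 1903/54 ≈ 35.241 mg/L.
Before the 5th dose, 4 doses have been given. Superposition: Cmin = C₀·(f + f² + … + f^4).
≈ 35.241 × (0.2195 + 0.0482 + 0.0106 + 0.0023) ≈ 35.241 × 0.2806 ≈ 9.889 mg/L.

9.9 mg/L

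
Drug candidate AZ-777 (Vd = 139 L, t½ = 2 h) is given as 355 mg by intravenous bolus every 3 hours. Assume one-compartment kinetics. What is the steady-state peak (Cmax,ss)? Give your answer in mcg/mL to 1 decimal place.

τ/t½ = 3/2 ≈ 1.5, so fraction remaining f = (1/2)^(3/2) ≈ 0.3536.
Accumulation ratio R = 1/(1 − f) ≈ 1/0.6464 ≈ 1.5470.
Each bolus raises the concentration by D/Vd = 355/139 ≈ 2.554 mcg/mL.
Steady-state peak Cmax,ss = C₀·R ≈ 2.554 × 1.5470 ≈ 3.951 mcg/mL.

4.0 mcg/mL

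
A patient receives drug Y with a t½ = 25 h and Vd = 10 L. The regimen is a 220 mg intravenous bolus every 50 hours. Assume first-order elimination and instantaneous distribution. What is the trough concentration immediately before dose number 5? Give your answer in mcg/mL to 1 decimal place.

f = (1/2)^(τ/t½) = (1/2)^(50/25) ≈ 0.2500.
C₀ = D/Vd = 220/10 ≈ 22.000 mcg/mL.
Before the 5th dose, 4 doses have been given. Superposition: Cmin = C₀·(f + f² + … + f^4).
≈ 22.000 × (0.2500 + 0.0625 + 0.0156 + 0.0039) ≈ 22.000 × 0.3320 ≈ 7.304 mcg/mL.

7.3 mcg/mL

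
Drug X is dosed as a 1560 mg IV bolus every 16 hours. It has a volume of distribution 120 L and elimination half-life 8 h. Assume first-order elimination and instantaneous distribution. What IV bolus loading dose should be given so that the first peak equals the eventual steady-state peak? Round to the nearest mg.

f = (1/2)^(16/8) ≈ 0.250000; accumulation ratio R = 1/(1−f) ≈ 1.33333.
Loading dose to hit Cmax,ss on first dose: D_load = D_maint·R ≈ 1560 × 1.33333 ≈ 2079.99 mg.

2080 mg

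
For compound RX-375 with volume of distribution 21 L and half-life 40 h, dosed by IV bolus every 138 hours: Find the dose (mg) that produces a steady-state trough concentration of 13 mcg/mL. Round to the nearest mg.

τ/t½ = 138/40 ≈ 3.45, so f = (1/2)^(138/40) ≈ 0.091505.
Cmin,ss = (D/Vd)·f/(1−f), so D = Cmin,ss·Vd·(1−f)/f.
D = 13 × 21 × (1−f)/f ≈ 13 × 21 × 9.92836 ≈ 2710.44 mg.

2710 mg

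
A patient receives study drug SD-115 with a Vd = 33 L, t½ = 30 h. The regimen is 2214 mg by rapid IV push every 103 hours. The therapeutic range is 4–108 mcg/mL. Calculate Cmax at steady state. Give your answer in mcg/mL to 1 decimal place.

73.9 mcg/mL

k = ln2/t½ = ln2/30 ≈ 0.023105 h⁻¹; fraction remaining f = e^(−kτ) = e^(−0.023105×103) ≈ 0.0926.
At steady state, accumulation factor R = 1/(1 − e^(−kτ)) ≈ 1.1020.
Single-dose peak C₀ = D/Vd = 2214/33 ≈ 67.091 mcg/mL.
Steady-state peak Cmax,ss = C₀·R ≈ 67.091 × 1.1020 ≈ 73.934 mcg/mL.
Peak 73.9 mcg/mL vs MTC 108 mcg/mL: below toxic threshold.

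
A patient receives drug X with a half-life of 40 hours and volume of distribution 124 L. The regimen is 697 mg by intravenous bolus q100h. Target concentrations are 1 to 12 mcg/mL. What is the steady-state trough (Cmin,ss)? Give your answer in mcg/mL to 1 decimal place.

1.2 mcg/mL

k = ln2/t½ = ln2/40 ≈ 0.017329 h⁻¹; fraction remaining f = e^(−kτ) = e^(−0.017329×100) ≈ 0.1768.
At steady state, accumulation factor R = 1/(1 − e^(−kτ)) ≈ 1.2148.
Each bolus raises the concentration by D/Vd = 697/124 ≈ 5.621 mcg/mL.
Steady-state peak Cmax,ss = C₀·R ≈ 5.621 × 1.2148 ≈ 6.828 mcg/mL.
One interval later, Cmin,ss = Cmax,ss·e^(−kτ) ≈ 6.828 × 0.1768 ≈ 1.207 mcg/mL.
Trough 1.2 mcg/mL vs MEC 1 mcg/mL: adequate.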